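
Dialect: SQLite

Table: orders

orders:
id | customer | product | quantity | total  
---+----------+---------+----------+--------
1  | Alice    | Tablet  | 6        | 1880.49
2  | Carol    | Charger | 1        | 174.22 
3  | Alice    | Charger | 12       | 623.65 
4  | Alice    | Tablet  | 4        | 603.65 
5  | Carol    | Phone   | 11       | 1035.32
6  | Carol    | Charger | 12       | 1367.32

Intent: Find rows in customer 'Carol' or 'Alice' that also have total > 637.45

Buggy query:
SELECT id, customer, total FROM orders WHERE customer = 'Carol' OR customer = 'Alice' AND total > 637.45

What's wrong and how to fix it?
Bug: Without parentheses, AND is evaluated before OR, so the total filter only applies to the 'Alice' branch

Fix: Add parentheses around the OR so the AND applies to both alternatives

Corrected query:
SELECT id, customer, total FROM orders WHERE (customer = 'Carol' OR customer = 'Alice') AND total > 637.45

Result:
id | customer | total  
---+----------+--------
1  | Alice    | 1880.49
5  | Carol    | 1035.32
6  | Carol    | 1367.32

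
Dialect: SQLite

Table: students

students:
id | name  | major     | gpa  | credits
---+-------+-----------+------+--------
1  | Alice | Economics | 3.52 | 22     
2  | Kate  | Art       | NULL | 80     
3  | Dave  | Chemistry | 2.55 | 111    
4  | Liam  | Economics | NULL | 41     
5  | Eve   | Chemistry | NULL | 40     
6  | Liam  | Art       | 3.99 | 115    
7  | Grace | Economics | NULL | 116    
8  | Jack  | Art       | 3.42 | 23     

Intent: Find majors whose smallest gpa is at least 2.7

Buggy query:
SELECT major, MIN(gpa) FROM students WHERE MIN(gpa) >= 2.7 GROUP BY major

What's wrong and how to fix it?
Bug: Aggregates like MIN are computed per group after WHERE runs

Fix: Replace WHERE with HAVING after the GROUP BY

Corrected query:
SELECT major, MIN(gpa) FROM students GROUP BY major HAVING MIN(gpa) >= 2.7

Result:
major     | MIN(gpa)
----------+---------
Art       | 3.42    
Economics | 3.52    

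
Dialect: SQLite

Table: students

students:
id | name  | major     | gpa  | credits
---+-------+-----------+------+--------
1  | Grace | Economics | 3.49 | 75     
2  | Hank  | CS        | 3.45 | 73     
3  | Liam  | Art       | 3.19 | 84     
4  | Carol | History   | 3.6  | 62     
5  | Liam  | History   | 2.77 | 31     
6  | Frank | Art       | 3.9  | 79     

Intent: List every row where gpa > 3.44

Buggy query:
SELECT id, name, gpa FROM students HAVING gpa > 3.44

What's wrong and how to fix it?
Bug: This is a non-aggregate query (no GROUP BY, no aggregates), so in SQLite the HAVING clause is invalid here; a row-level condition belongs in WHERE

Fix: Replace HAVING with WHERE since the condition applies to individual rows

Corrected query:
SELECT id, name, gpa FROM students WHERE gpa > 3.44

Result:
id | name  | gpa 
---+-------+-----
1  | Grace | 3.49
2  | Hank  | 3.45
4  | Carol | 3.6 
6  | Frank | 3.9 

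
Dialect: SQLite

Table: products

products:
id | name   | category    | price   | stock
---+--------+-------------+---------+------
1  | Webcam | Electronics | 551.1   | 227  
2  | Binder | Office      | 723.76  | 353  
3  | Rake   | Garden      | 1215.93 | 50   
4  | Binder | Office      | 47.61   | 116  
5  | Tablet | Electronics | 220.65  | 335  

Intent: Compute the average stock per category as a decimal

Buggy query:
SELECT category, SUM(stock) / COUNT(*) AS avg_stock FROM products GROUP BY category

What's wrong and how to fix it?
Bug: SUM(stock) and COUNT(*) are both integers; the division truncates the fractional part

Fix: Multiply by 1.0 (or CAST to REAL) to force floating-point division

Corrected query:
SELECT category, SUM(stock) * 1.0 / COUNT(*) AS avg_stock FROM products GROUP BY category

Result:
category    | avg_stock
------------+----------
Electronics | 281      
Garden      | 50       
Office      | 234.5    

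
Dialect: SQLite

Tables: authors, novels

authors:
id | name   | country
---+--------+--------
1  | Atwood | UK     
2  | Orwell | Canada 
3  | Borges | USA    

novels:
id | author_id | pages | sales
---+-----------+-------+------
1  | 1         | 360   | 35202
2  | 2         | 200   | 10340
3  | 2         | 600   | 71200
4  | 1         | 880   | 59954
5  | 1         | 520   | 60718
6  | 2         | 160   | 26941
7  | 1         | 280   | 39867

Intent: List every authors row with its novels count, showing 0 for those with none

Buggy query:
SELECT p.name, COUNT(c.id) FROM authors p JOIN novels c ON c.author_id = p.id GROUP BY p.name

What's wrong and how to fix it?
Bug: INNER JOIN drops authors rows that have no matching novels rows

Fix: Use LEFT JOIN so parents without children still appear (COUNT(c.id) gives 0)

Corrected query:
SELECT p.name, COUNT(c.id) FROM authors p LEFT JOIN novels c ON c.author_id = p.id GROUP BY p.name

Result:
name   | COUNT(c.id)
-------+------------
Atwood | 4          
Borges | 0          
Orwell | 3          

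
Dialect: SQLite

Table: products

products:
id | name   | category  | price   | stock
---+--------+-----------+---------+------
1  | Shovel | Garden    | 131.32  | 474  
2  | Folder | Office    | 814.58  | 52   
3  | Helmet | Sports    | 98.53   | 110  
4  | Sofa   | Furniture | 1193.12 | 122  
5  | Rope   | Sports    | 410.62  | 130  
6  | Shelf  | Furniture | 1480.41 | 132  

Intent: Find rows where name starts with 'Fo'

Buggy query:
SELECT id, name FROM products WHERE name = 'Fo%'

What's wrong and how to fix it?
Bug: Wildcards only work with LIKE; '=' treats '%' as a literal character

Fix: Use LIKE for wildcard pattern matching

Corrected query:
SELECT id, name FROM products WHERE name LIKE 'Fo%'

Result:
id | name  
---+-------
2  | Folder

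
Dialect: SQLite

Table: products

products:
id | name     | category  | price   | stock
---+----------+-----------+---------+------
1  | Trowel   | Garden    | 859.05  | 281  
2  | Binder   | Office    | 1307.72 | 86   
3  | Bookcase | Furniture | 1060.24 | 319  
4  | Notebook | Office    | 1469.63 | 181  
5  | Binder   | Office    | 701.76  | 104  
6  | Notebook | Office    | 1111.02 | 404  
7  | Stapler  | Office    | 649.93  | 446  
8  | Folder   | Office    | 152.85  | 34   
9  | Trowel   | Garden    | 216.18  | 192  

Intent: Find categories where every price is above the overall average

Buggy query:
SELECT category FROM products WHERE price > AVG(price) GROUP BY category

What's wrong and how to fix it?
Bug: AVG() is an aggregate; it can't sit directly in WHERE

Fix: Compute the overall average in a scalar subquery and compare each group's MIN against it in HAVING

Corrected query:
SELECT category FROM products GROUP BY category HAVING MIN(price) > (SELECT AVG(price) FROM products)

Result:
category 
---------
Furniture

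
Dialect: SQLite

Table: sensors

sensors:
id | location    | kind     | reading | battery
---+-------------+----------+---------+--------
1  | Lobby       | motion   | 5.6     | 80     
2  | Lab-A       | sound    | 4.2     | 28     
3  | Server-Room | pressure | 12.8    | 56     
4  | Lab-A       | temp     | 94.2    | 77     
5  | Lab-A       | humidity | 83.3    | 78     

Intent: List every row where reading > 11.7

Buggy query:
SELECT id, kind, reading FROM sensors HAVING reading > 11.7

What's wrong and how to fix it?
Bug: This is a non-aggregate query (no GROUP BY, no aggregates), so in SQLite the HAVING clause is invalid here; a row-level condition belongs in WHERE

Fix: Use WHERE for row-level filtering

Corrected query:
SELECT id, kind, reading FROM sensors WHERE reading > 11.7

Result:
id | kind     | reading
---+----------+--------
3  | pressure | 12.8   
4  | temp     | 94.2   
5  | humidity | 83.3   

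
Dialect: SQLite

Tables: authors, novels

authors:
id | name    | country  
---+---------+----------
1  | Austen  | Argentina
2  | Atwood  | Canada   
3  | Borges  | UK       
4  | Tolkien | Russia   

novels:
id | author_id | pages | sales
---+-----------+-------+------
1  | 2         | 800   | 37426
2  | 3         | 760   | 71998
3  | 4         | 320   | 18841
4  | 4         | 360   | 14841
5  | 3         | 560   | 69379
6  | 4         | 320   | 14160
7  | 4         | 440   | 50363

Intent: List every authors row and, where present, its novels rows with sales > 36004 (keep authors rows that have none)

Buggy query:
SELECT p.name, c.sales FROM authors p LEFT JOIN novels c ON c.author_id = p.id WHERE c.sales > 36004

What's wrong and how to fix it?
Bug: A WHERE condition on the right-hand table after LEFT JOIN drops unmatched parents

Fix: Move the right-table condition into the ON clause so unmatched parents are kept

Corrected query:
SELECT p.name, c.sales FROM authors p LEFT JOIN novels c ON c.author_id = p.id AND c.sales > 36004

Result:
name    | sales
--------+------
Austen  | NULL 
Atwood  | 37426
Borges  | 69379
Borges  | 71998
Tolkien | 50363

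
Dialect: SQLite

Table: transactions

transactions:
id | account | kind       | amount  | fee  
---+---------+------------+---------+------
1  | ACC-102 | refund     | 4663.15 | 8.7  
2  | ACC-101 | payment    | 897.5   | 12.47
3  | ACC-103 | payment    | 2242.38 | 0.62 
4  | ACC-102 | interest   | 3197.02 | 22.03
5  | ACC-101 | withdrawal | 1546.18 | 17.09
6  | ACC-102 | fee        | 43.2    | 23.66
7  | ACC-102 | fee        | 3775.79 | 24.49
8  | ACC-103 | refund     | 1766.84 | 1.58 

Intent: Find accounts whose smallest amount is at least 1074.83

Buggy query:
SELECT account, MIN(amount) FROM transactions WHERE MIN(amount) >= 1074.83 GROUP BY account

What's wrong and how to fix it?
Bug: MIN() in WHERE is a misuse of aggregate

Fix: Replace WHERE with HAVING after the GROUP BY

Corrected query:
SELECT account, MIN(amount) FROM transactions GROUP BY account HAVING MIN(amount) >= 1074.83

Result:
account | MIN(amount)
--------+------------
ACC-103 | 1766.84    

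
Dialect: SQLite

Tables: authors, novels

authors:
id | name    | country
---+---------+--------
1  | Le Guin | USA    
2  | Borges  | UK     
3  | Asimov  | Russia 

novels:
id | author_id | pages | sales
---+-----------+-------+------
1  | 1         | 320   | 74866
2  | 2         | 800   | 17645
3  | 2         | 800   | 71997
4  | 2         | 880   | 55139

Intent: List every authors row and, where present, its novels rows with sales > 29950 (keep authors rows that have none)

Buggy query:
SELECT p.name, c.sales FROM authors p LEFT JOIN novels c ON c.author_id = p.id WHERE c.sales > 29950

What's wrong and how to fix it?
Bug: A WHERE condition on the right-hand table after LEFT JOIN drops unmatched parents

Fix: Move the right-table condition into the ON clause so unmatched parents are kept

Corrected query:
SELECT p.name, c.sales FROM authors p LEFT JOIN novels c ON c.author_id = p.id AND c.sales > 29950

Result:
name    | sales
--------+------
Le Guin | 74866
Borges  | 55139
Borges  | 71997
Asimov  | NULL 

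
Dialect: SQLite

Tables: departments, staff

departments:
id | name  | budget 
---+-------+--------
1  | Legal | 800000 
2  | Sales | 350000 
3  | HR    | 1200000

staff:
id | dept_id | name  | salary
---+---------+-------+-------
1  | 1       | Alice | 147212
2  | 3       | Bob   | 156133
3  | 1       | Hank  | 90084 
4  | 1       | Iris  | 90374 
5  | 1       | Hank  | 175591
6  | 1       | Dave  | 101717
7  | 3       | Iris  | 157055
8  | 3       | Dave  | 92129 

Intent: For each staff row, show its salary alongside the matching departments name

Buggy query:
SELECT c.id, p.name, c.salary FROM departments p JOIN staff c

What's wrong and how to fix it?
Bug: JOIN with no ON clause produces a cartesian product; every staff row pairs with every departments row

Fix: Specify the join condition linking the foreign key to the parent id

Corrected query:
SELECT c.id, p.name, c.salary FROM departments p JOIN staff c ON c.dept_id = p.id

Result:
id | name  | salary
---+-------+-------
1  | Legal | 147212
2  | HR    | 156133
3  | Legal | 90084 
4  | Legal | 90374 
5  | Legal | 175591
6  | Legal | 101717
7  | HR    | 157055
8  | HR    | 92129 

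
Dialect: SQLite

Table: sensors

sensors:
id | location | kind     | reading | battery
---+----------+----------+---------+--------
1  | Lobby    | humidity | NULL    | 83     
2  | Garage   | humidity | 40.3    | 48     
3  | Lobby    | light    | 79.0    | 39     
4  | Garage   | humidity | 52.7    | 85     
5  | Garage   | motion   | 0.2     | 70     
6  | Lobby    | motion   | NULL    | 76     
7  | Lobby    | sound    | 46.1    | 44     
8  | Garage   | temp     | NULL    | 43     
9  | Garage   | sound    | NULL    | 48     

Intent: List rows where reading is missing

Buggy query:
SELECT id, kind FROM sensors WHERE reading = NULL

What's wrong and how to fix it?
Bug: '= NULL' is always unknown in SQL three-valued logic, so no rows match

Fix: Replace '= NULL' with 'IS NULL'

Corrected query:
SELECT id, kind FROM sensors WHERE reading IS NULL

Result:
id | kind    
---+---------
1  | humidity
6  | motion  
8  | temp    
9  | sound   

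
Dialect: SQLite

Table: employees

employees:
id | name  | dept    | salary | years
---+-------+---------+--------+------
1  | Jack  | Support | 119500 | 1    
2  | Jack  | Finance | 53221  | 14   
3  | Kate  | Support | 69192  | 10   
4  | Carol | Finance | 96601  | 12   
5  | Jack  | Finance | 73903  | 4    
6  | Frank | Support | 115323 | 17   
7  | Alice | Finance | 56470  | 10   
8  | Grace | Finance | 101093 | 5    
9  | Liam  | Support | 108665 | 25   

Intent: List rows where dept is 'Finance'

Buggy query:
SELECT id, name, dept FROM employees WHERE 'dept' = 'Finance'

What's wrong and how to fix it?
Bug: 'dept' in single quotes is a string literal, not the column; the comparison is literal-vs-literal and never true

Fix: Reference the column as dept without single quotes

Corrected query:
SELECT id, name, dept FROM employees WHERE dept = 'Finance'

Result:
id | name  | dept   
---+-------+--------
2  | Jack  | Finance
4  | Carol | Finance
5  | Jack  | Finance
7  | Alice | Finance
8  | Grace | Finance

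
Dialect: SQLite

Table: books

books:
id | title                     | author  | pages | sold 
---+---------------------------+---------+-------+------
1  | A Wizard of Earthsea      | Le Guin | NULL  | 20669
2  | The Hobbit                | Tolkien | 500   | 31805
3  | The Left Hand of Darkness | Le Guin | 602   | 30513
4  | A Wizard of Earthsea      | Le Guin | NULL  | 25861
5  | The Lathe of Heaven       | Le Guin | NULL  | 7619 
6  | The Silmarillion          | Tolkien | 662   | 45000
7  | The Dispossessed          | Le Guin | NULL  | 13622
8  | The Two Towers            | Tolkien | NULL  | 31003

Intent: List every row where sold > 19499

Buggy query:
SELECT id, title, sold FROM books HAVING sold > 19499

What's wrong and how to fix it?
Bug: This is a non-aggregate query (no GROUP BY, no aggregates), so in SQLite the HAVING clause is invalid here; a row-level condition belongs in WHERE

Fix: Replace HAVING with WHERE since the condition applies to individual rows

Corrected query:
SELECT id, title, sold FROM books WHERE sold > 19499

Result:
id | title                     | sold 
---+---------------------------+------
1  | A Wizard of Earthsea      | 20669
2  | The Hobbit                | 31805
3  | The Left Hand of Darkness | 30513
4  | A Wizard of Earthsea      | 25861
6  | The Silmarillion          | 45000
8  | The Two Towers            | 31003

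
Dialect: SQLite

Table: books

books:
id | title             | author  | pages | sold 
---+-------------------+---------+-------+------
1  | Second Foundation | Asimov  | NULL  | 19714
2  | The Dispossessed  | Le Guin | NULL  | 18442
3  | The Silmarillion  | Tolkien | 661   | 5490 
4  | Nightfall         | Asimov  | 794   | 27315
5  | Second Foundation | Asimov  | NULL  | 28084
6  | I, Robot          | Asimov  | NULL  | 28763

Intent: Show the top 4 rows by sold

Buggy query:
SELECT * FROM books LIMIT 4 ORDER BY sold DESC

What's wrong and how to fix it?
Bug: ORDER BY cannot follow LIMIT; LIMIT is the final clause

Fix: Swap the clauses: ORDER BY first, then LIMIT

Corrected query:
SELECT * FROM books ORDER BY sold DESC LIMIT 4

Result:
id | title             | author | pages | sold 
---+-------------------+--------+-------+------
6  | I, Robot          | Asimov | NULL  | 28763
5  | Second Foundation | Asimov | NULL  | 28084
4  | Nightfall         | Asimov | 794   | 27315
1  | Second Foundation | Asimov | NULL  | 19714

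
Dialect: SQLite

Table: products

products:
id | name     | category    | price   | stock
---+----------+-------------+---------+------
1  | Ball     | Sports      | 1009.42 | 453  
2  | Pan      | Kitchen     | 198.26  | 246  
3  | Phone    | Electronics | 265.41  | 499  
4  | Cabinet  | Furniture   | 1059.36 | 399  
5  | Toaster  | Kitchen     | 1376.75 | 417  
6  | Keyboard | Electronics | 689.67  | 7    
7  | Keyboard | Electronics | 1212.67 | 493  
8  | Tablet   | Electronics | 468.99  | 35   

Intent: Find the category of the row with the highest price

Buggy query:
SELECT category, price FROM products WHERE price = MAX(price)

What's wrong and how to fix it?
Bug: WHERE is evaluated per row; an aggregate over the whole table isn't defined there

Fix: Use a subquery: WHERE price = (SELECT MAX(price) FROM products)

Corrected query:
SELECT category, price FROM products WHERE price = (SELECT MAX(price) FROM products)

Result:
category | price  
---------+--------
Kitchen  | 1376.75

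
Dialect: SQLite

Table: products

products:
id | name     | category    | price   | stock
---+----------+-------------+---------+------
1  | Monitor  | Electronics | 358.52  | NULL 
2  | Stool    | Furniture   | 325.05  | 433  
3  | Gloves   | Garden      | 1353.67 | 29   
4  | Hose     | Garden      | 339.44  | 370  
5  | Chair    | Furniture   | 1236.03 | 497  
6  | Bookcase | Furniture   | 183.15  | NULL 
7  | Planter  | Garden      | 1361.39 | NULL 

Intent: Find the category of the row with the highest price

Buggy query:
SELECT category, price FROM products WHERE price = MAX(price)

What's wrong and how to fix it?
Bug: MAX(price) is an aggregate and cannot be used directly in WHERE

Fix: Use a subquery: WHERE price = (SELECT MAX(price) FROM products)

Corrected query:
SELECT category, price FROM products WHERE price = (SELECT MAX(price) FROM products)

Result:
category | price  
---------+--------
Garden   | 1361.39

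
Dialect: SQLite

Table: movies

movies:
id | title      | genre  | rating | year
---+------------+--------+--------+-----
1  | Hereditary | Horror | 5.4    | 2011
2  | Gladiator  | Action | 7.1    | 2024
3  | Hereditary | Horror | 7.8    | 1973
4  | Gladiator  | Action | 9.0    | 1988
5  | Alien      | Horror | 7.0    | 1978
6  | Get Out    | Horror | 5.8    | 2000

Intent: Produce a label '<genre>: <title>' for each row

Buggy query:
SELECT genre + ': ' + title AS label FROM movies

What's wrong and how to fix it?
Bug: SQLite uses || for string concatenation; + coerces text to numbers (yielding 0)

Fix: Use the || operator for string concatenation

Corrected query:
SELECT genre || ': ' || title AS label FROM movies

Result:
label             
------------------
Horror: Hereditary
Action: Gladiator 
Horror: Hereditary
Action: Gladiator 
Horror: Alien     
Horror: Get Out   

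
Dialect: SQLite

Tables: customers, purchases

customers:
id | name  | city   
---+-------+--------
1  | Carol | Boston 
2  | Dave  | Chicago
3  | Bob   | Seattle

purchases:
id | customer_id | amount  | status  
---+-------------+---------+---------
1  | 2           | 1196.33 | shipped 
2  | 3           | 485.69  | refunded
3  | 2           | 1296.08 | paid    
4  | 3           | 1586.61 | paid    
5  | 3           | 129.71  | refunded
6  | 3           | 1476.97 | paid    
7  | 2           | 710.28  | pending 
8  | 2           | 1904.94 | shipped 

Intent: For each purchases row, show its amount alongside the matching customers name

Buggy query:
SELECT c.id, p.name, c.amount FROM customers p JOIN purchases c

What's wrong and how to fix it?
Bug: JOIN with no ON clause produces a cartesian product; every purchases row pairs with every customers row

Fix: Specify the join condition linking the foreign key to the parent id

Corrected query:
SELECT c.id, p.name, c.amount FROM customers p JOIN purchases c ON c.customer_id = p.id

Result:
id | name | amount 
---+------+--------
1  | Dave | 1196.33
2  | Bob  | 485.69 
3  | Dave | 1296.08
4  | Bob  | 1586.61
5  | Bob  | 129.71 
6  | Bob  | 1476.97
7  | Dave | 710.28 
8  | Dave | 1904.94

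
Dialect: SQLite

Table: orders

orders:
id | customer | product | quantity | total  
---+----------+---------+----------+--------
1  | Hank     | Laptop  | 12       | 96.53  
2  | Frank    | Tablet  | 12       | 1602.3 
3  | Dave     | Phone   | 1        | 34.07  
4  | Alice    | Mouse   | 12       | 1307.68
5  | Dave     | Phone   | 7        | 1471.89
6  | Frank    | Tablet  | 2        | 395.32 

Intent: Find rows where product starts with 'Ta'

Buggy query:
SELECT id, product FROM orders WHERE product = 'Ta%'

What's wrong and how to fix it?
Bug: Wildcards only work with LIKE; '=' treats '%' as a literal character

Fix: Replace '=' with LIKE so 'Ta%' is treated as a pattern

Corrected query:
SELECT id, product FROM orders WHERE product LIKE 'Ta%'

Result:
id | product
---+--------
2  | Tablet 
6  | Tablet 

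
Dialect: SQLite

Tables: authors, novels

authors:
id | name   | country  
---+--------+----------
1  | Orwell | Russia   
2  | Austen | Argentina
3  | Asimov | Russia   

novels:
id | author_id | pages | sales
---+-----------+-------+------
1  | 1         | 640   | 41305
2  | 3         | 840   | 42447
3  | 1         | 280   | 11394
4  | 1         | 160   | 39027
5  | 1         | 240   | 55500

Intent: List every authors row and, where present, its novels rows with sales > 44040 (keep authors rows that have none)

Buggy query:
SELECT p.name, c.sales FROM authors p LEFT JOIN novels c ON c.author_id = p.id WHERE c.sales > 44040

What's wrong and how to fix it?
Bug: Filtering c.sales in WHERE discards the NULL rows produced by LEFT JOIN, turning it into an inner join

Fix: Put 'c.sales > 44040' in the JOIN's ON clause instead of WHERE

Corrected query:
SELECT p.name, c.sales FROM authors p LEFT JOIN novels c ON c.author_id = p.id AND c.sales > 44040

Result:
name   | sales
-------+------
Orwell | 55500
Austen | NULL 
Asimov | NULL 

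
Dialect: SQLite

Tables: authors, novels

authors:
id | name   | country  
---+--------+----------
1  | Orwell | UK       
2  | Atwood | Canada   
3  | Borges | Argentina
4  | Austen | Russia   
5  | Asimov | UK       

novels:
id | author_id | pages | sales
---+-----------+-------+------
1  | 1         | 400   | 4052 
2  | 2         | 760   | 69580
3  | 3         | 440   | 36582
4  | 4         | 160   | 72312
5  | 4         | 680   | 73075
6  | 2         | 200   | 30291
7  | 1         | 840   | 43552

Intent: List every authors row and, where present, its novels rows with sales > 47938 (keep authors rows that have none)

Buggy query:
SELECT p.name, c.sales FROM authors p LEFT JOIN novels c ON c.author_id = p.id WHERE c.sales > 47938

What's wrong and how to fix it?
Bug: A WHERE condition on the right-hand table after LEFT JOIN drops unmatched parents

Fix: Move the right-table condition into the ON clause so unmatched parents are kept

Corrected query:
SELECT p.name, c.sales FROM authors p LEFT JOIN novels c ON c.author_id = p.id AND c.sales > 47938

Result:
name   | sales
-------+------
Orwell | NULL 
Atwood | 69580
Borges | NULL 
Austen | 72312
Austen | 73075
Asimov | NULL 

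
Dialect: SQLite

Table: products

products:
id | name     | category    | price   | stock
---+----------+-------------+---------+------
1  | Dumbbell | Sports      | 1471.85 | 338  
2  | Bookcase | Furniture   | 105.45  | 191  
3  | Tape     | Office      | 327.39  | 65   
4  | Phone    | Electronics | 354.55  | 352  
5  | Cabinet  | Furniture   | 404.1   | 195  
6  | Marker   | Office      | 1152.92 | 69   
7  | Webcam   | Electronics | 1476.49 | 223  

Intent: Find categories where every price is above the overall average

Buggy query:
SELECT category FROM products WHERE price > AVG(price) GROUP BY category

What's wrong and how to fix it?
Bug: AVG() is an aggregate; it can't sit directly in WHERE

Fix: Compute the overall average in a scalar subquery and compare each group's MIN against it in HAVING

Corrected query:
SELECT category FROM products GROUP BY category HAVING MIN(price) > (SELECT AVG(price) FROM products)

Result:
category
--------
Sports  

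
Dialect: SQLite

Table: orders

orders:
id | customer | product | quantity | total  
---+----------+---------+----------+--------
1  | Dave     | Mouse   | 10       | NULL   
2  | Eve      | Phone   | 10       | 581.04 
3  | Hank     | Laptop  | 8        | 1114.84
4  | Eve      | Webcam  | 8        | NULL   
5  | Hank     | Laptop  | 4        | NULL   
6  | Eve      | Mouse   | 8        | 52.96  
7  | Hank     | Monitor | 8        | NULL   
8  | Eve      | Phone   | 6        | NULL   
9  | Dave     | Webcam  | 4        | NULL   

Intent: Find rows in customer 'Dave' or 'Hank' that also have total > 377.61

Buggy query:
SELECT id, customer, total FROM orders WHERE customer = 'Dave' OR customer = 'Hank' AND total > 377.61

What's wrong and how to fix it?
Bug: AND binds tighter than OR, so this parses as customer = 'Dave' OR (customer = 'Hank' AND total > 377.61)

Fix: Group the OR with parentheses (or use IN), then AND the threshold

Corrected query:
SELECT id, customer, total FROM orders WHERE (customer = 'Dave' OR customer = 'Hank') AND total > 377.61

Result:
id | customer | total  
---+----------+--------
3  | Hank     | 1114.84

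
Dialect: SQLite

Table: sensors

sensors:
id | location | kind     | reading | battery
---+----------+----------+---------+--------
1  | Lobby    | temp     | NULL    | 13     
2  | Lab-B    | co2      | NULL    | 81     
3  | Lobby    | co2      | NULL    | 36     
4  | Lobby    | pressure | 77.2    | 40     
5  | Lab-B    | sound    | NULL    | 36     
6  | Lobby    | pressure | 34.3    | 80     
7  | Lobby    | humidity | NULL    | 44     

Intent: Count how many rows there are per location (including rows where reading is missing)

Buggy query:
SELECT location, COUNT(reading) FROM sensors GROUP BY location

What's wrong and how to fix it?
Bug: COUNT(reading) skips NULLs, so groups with missing reading are undercounted

Fix: Use COUNT(*) to count all rows regardless of NULL

Corrected query:
SELECT location, COUNT(*) FROM sensors GROUP BY location

Result:
location | COUNT(*)
---------+---------
Lab-B    | 2       
Lobby    | 5       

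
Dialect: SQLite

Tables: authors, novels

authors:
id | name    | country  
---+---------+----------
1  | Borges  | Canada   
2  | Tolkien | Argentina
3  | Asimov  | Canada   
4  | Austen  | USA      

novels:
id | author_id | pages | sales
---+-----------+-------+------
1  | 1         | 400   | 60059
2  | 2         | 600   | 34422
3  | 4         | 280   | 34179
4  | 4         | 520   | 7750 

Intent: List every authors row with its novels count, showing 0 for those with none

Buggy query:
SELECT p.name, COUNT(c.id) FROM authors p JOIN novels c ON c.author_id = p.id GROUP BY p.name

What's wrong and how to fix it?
Bug: An inner join excludes parents with zero children

Fix: Use LEFT JOIN so parents without children still appear (COUNT(c.id) gives 0)

Corrected query:
SELECT p.name, COUNT(c.id) FROM authors p LEFT JOIN novels c ON c.author_id = p.id GROUP BY p.name

Result:
name    | COUNT(c.id)
--------+------------
Asimov  | 0          
Austen  | 2          
Borges  | 1          
Tolkien | 1          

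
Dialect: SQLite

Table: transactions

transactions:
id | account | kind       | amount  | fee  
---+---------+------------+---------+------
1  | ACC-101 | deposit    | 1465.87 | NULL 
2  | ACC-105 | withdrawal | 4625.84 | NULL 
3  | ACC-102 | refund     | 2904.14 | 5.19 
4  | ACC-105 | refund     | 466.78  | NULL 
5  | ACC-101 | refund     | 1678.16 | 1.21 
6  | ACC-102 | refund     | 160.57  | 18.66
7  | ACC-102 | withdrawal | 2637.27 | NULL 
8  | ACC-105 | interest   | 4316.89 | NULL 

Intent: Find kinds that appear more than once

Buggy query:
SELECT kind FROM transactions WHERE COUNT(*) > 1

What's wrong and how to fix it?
Bug: COUNT(*) is an aggregate and cannot be used in WHERE

Fix: Group first, then use HAVING for the count condition

Corrected query:
SELECT kind FROM transactions GROUP BY kind HAVING COUNT(*) > 1

Result:
kind      
----------
refund    
withdrawal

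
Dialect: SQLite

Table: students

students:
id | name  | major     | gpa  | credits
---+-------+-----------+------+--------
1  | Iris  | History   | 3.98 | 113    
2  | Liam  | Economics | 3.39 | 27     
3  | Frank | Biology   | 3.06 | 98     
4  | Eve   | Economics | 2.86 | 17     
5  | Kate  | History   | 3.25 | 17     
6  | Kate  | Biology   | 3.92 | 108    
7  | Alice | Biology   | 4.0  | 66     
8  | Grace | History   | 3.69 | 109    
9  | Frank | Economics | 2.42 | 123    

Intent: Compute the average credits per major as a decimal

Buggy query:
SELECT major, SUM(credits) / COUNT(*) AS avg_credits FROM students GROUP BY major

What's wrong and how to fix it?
Bug: Both operands are integers, so '/' performs integer division and truncates

Fix: Cast one side to REAL so the division keeps the fractional part

Corrected query:
SELECT major, SUM(credits) * 1.0 / COUNT(*) AS avg_credits FROM students GROUP BY major

Result:
major     | avg_credits
----------+------------
Biology   | 90.666667  
Economics | 55.666667  
History   | 79.666667  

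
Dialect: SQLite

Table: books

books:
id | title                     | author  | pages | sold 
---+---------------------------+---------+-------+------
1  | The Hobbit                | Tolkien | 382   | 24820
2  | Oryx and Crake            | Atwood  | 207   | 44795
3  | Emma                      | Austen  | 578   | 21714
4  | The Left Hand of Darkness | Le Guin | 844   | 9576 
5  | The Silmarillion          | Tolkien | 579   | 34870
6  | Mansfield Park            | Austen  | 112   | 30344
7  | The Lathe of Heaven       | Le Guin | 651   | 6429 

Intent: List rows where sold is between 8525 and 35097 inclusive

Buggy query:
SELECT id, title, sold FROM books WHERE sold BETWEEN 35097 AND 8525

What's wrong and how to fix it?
Bug: BETWEEN expects the lower bound first; with 35097 AND 8525 the range is empty

Fix: Swap the bounds so the smaller value comes first

Corrected query:
SELECT id, title, sold FROM books WHERE sold BETWEEN 8525 AND 35097

Result:
id | title                     | sold 
---+---------------------------+------
1  | The Hobbit                | 24820
3  | Emma                      | 21714
4  | The Left Hand of Darkness | 9576 
5  | The Silmarillion          | 34870
6  | Mansfield Park            | 30344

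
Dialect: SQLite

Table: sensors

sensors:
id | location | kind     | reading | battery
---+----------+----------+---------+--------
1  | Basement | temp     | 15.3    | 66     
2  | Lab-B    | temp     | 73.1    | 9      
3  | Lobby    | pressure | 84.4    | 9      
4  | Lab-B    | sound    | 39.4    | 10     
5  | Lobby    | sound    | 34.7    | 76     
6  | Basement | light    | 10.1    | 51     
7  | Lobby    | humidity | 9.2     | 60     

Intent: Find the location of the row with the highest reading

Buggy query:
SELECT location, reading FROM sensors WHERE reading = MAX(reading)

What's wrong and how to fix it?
Bug: WHERE is evaluated per row; an aggregate over the whole table isn't defined there

Fix: Use a subquery: WHERE reading = (SELECT MAX(reading) FROM sensors)

Corrected query:
SELECT location, reading FROM sensors WHERE reading = (SELECT MAX(reading) FROM sensors)

Result:
location | reading
---------+--------
Lobby    | 84.4   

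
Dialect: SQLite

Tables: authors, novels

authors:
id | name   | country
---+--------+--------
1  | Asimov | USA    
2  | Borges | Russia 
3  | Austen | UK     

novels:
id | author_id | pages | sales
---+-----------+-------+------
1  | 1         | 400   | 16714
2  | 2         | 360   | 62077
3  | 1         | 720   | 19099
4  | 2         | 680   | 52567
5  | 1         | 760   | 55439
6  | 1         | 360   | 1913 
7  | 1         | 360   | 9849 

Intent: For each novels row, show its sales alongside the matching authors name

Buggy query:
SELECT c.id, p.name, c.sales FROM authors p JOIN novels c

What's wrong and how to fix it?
Bug: Missing join condition: each novels row is matched to all authors rows instead of just its own

Fix: Add ON c.author_id = p.id to the JOIN

Corrected query:
SELECT c.id, p.name, c.sales FROM authors p JOIN novels c ON c.author_id = p.id

Result:
id | name   | sales
---+--------+------
1  | Asimov | 16714
2  | Borges | 62077
3  | Asimov | 19099
4  | Borges | 52567
5  | Asimov | 55439
6  | Asimov | 1913 
7  | Asimov | 9849 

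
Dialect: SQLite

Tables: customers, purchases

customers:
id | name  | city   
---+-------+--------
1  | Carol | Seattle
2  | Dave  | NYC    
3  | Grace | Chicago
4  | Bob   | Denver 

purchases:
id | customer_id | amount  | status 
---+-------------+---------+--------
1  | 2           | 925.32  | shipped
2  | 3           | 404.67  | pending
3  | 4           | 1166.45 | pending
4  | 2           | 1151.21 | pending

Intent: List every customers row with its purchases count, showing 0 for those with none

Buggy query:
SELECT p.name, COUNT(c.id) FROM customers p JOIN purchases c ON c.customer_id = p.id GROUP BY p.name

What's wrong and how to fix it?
Bug: INNER JOIN drops customers rows that have no matching purchases rows

Fix: Use LEFT JOIN so parents without children still appear (COUNT(c.id) gives 0)

Corrected query:
SELECT p.name, COUNT(c.id) FROM customers p LEFT JOIN purchases c ON c.customer_id = p.id GROUP BY p.name

Result:
name  | COUNT(c.id)
------+------------
Bob   | 1          
Carol | 0          
Dave  | 2          
Grace | 1          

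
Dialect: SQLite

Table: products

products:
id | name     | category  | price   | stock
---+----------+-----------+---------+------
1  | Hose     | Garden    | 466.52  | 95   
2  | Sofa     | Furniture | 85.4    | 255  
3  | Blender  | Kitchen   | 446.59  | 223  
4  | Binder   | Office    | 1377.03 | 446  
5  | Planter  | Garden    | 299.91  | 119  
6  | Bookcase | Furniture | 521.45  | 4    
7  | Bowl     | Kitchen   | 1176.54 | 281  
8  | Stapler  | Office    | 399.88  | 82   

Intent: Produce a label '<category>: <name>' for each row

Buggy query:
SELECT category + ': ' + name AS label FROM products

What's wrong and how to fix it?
Bug: SQLite uses || for string concatenation; + coerces text to numbers (yielding 0)

Fix: Replace + with || to concatenate text

Corrected query:
SELECT category || ': ' || name AS label FROM products

Result:
label              
-------------------
Garden: Hose       
Furniture: Sofa    
Kitchen: Blender   
Office: Binder     
Garden: Planter    
Furniture: Bookcase
Kitchen: Bowl      
Office: Stapler    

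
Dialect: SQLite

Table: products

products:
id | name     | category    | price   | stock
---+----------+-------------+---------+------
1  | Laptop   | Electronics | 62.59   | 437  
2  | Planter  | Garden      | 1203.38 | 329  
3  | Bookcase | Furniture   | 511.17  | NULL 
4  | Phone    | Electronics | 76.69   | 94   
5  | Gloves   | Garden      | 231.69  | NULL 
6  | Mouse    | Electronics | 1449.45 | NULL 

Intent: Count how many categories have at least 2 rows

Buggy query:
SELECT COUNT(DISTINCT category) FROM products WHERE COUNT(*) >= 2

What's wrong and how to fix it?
Bug: WHERE filters individual rows, not groups, so a group-level COUNT is invalid there

Fix: Group first with HAVING COUNT(*) >= 2, then COUNT the resulting groups

Corrected query:
SELECT COUNT(*) FROM (SELECT category FROM products GROUP BY category HAVING COUNT(*) >= 2)

Result:
COUNT(*)
--------
2       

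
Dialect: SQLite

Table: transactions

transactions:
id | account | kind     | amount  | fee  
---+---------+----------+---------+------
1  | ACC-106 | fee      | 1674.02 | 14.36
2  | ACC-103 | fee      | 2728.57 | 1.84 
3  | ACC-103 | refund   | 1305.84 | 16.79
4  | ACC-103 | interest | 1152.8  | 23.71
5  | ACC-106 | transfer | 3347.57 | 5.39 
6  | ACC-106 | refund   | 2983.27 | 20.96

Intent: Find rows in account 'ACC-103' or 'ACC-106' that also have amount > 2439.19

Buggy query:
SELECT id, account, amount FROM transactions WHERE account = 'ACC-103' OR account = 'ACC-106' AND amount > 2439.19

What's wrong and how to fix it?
Bug: AND binds tighter than OR, so this parses as account = 'ACC-103' OR (account = 'ACC-106' AND amount > 2439.19)

Fix: Add parentheses around the OR so the AND applies to both alternatives

Corrected query:
SELECT id, account, amount FROM transactions WHERE (account = 'ACC-103' OR account = 'ACC-106') AND amount > 2439.19

Result:
id | account | amount 
---+---------+--------
2  | ACC-103 | 2728.57
5  | ACC-106 | 3347.57
6  | ACC-106 | 2983.27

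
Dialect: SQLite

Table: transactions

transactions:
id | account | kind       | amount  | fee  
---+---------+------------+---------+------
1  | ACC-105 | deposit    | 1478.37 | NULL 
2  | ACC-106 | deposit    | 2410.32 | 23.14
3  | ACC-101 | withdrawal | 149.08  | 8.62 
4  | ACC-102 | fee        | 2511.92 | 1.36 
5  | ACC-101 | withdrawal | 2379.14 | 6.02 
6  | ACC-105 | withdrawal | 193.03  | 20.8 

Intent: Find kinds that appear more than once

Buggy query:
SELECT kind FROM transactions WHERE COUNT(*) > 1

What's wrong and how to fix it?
Bug: COUNT(*) is an aggregate and cannot be used in WHERE

Fix: Group first, then use HAVING for the count condition

Corrected query:
SELECT kind FROM transactions GROUP BY kind HAVING COUNT(*) > 1

Result:
kind      
----------
deposit   
withdrawal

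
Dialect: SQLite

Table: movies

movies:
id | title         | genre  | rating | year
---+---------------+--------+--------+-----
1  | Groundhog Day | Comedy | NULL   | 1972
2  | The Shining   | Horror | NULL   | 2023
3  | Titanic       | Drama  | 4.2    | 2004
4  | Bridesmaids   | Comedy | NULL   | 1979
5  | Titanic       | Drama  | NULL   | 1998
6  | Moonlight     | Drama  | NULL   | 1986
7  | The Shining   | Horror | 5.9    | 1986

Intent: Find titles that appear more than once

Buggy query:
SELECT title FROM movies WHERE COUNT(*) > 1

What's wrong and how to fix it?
Bug: COUNT(*) is an aggregate and cannot be used in WHERE

Fix: Group first, then use HAVING for the count condition

Corrected query:
SELECT title FROM movies GROUP BY title HAVING COUNT(*) > 1

Result:
title      
-----------
The Shining
Titanic    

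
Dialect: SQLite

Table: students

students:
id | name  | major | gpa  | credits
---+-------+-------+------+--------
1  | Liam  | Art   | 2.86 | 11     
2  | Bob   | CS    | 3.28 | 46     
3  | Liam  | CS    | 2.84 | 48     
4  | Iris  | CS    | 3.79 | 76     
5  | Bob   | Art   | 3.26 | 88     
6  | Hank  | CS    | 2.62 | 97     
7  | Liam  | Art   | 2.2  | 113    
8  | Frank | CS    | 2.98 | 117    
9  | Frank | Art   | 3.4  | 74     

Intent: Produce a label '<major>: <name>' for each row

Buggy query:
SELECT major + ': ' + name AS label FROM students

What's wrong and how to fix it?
Bug: '+' is numeric addition; on text columns SQLite converts them to 0 instead of concatenating

Fix: Use the || operator for string concatenation

Corrected query:
SELECT major || ': ' || name AS label FROM students

Result:
label     
----------
Art: Liam 
CS: Bob   
CS: Liam  
CS: Iris  
Art: Bob  
CS: Hank  
Art: Liam 
CS: Frank 
Art: Frank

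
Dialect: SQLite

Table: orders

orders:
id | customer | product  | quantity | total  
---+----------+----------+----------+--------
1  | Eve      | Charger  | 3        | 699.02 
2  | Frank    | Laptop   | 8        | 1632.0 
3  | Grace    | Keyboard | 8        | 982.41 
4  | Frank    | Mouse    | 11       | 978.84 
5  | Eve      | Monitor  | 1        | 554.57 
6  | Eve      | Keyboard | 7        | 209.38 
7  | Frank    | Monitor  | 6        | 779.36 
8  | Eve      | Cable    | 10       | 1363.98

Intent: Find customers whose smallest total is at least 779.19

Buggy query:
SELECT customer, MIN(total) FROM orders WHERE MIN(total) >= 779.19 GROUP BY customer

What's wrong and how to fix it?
Bug: Aggregates like MIN are computed per group after WHERE runs

Fix: Replace WHERE with HAVING after the GROUP BY

Corrected query:
SELECT customer, MIN(total) FROM orders GROUP BY customer HAVING MIN(total) >= 779.19

Result:
customer | MIN(total)
---------+-----------
Frank    | 779.36    
Grace    | 982.41    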